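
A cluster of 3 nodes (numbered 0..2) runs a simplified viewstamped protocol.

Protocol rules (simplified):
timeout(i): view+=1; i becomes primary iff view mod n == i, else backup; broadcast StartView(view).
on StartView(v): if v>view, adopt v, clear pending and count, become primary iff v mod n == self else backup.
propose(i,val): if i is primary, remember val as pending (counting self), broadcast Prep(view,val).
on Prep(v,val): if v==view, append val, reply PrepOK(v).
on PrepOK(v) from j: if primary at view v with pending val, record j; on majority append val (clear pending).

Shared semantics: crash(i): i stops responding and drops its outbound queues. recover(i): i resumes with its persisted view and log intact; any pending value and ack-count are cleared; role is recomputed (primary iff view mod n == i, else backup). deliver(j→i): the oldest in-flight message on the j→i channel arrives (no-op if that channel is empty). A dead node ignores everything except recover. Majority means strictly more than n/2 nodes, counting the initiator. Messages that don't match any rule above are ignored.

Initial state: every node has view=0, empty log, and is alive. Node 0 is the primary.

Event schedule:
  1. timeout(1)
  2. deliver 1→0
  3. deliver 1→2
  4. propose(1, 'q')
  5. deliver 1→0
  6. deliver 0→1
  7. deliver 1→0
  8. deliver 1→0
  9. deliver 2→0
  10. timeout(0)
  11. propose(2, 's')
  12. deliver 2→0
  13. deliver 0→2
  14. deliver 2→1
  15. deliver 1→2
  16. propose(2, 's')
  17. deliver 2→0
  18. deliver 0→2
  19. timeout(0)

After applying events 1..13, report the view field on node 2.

1. timeout(1):  <1:prim v1 ->
2. deliver 1→0:  <0:back v1 ->
3. deliver 1→2:  <2:back v1 ->
4. propose(1,'q'):  nop
5. deliver 1→0:  <0:back v1 q>
6. deliver 0→1:  <1:prim v1 q>
7. deliver 1→0:  nop
8. deliver 1→0:  nop
9. deliver 2→0:  nop
10. timeout(0):  <0:back v2 q>
11. propose(2,'s'):  nop
12. deliver 2→0:  nop
13. deliver 0→2:  <2:prim v2 ->

2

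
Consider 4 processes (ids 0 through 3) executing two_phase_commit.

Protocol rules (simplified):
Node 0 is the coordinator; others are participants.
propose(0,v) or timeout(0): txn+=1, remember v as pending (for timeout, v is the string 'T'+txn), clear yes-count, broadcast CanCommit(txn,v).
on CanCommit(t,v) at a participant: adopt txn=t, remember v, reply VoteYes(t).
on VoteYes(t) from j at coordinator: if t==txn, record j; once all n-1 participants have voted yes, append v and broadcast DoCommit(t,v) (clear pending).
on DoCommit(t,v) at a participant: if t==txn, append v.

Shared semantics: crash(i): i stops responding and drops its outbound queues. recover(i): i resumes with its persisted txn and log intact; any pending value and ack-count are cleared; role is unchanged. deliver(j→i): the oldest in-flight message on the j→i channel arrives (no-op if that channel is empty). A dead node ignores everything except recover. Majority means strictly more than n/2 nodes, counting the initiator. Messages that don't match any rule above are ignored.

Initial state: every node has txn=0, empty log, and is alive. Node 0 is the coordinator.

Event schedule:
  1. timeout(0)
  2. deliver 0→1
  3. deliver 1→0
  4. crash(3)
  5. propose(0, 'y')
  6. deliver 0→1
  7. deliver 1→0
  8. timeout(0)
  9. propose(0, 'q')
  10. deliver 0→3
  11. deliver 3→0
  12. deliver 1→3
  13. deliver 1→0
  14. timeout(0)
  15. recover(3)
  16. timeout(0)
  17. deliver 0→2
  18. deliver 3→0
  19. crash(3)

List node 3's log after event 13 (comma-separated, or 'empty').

empty

[1] timeout(0) → N0(coor t1 [-])
[2] deliver 0→1 → N1(part t1 [-])
[3] deliver 1→0 → ∅
[4] crash(3) → N3(✗part t0 [-])
[5] propose(0,'y') → N0(coor t2 [-])
[6] deliver 0→1 → N1(part t2 [-])
[7] deliver 1→0 → ∅
[8] timeout(0) → N0(coor t3 [-])
[9] propose(0,'q') → N0(coor t4 [-])
[10] deliver 0→3 → ∅
[11] deliver 3→0 → ∅
[12] deliver 1→3 → ∅
[13] deliver 1→0 → ∅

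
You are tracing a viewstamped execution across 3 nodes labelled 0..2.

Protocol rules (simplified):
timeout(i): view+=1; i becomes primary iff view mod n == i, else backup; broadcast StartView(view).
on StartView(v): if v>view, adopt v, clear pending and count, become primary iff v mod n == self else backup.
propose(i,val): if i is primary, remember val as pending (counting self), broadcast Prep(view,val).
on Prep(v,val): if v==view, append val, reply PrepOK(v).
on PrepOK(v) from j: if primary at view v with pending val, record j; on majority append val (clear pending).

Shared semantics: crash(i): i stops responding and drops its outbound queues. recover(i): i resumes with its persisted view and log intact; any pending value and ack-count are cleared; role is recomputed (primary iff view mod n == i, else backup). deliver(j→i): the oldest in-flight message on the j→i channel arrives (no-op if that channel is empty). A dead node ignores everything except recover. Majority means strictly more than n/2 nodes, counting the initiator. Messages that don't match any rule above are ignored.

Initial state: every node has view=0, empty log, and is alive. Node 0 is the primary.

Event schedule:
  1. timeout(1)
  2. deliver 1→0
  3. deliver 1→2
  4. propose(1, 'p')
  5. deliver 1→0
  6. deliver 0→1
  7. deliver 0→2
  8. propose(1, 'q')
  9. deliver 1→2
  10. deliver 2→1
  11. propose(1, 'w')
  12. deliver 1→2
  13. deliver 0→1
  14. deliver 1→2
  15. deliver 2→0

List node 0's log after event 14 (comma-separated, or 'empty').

p

e1 timeout(1): 1[prim,v=1,-]
e2 deliver 1→0: 0[back,v=1,-]
e3 deliver 1→2: 2[back,v=1,-]
e4 propose(1,'p'): ·
e5 deliver 1→0: 0[back,v=1,p]
e6 deliver 0→1: 1[prim,v=1,p]
e7 deliver 0→2: ·
e8 propose(1,'q'): ·
e9 deliver 1→2: 2[back,v=1,p]
e10 deliver 2→1: 1[prim,v=1,p,q]
e11 propose(1,'w'): ·
e12 deliver 1→2: 2[back,v=1,p,q]
e13 deliver 0→1: ·
e14 deliver 1→2: 2[back,v=1,p,q,w]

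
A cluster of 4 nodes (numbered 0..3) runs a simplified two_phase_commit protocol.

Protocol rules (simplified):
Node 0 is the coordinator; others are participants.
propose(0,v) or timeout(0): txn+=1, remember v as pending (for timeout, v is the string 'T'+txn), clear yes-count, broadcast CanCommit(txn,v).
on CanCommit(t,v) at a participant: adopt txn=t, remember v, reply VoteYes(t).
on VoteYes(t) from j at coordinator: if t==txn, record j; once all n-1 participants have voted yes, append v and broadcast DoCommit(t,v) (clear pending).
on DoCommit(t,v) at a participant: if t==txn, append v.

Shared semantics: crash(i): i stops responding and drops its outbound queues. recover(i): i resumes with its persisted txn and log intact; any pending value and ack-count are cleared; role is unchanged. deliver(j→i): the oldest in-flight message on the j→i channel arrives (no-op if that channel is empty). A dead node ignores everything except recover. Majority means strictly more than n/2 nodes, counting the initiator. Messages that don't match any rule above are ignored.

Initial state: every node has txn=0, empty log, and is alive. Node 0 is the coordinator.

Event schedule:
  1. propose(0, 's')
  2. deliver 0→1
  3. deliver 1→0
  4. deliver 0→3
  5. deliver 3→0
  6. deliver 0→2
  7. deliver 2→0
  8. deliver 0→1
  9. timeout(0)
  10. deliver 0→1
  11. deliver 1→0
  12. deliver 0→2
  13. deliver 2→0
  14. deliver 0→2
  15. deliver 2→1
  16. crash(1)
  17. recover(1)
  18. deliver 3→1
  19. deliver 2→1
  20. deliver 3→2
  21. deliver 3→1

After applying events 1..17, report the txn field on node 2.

[1] propose(0,'s') → N0(coor t1 [-])
[2] deliver 0→1 → N1(part t1 [-])
[3] deliver 1→0 → ∅
[4] deliver 0→3 → N3(part t1 [-])
[5] deliver 3→0 → ∅
[6] deliver 0→2 → N2(part t1 [-])
[7] deliver 2→0 → N0(coor t1 [s])
[8] deliver 0→1 → N1(part t1 [s])
[9] timeout(0) → N0(coor t2 [s])
[10] deliver 0→1 → N1(part t2 [s])
[11] deliver 1→0 → ∅
[12] deliver 0→2 → N2(part t1 [s])
[13] deliver 2→0 → ∅
[14] deliver 0→2 → N2(part t2 [s])
[15] deliver 2→1 → ∅
[16] crash(1) → N1(✗part t2 [s])
[17] recover(1) → N1(part t2 [s])

2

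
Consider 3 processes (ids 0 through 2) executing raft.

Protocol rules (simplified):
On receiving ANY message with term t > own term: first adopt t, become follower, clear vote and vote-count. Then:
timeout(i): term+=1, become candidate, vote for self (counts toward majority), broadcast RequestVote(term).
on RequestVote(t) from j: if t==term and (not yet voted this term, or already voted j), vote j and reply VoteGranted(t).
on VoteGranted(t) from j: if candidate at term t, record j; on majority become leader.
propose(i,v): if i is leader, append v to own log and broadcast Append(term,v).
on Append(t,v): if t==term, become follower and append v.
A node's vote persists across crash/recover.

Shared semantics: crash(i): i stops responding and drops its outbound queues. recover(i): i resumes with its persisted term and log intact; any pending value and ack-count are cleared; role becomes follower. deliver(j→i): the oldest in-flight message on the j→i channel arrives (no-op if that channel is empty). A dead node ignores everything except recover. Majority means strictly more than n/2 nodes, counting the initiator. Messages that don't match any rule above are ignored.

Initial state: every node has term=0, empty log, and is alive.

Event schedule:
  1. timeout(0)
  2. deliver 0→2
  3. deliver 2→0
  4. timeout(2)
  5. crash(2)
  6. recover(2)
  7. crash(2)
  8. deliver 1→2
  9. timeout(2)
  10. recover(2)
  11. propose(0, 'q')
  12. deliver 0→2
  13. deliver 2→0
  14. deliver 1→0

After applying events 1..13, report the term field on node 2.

e1 timeout(0): 0[cand,t=1,-]
e2 deliver 0→2: 2[foll,t=1,-]
e3 deliver 2→0: 0[lead,t=1,-]
e4 timeout(2): 2[cand,t=2,-]
e5 crash(2): 2[✗cand,t=2,-]
e6 recover(2): 2[foll,t=2,-]
e7 crash(2): 2[✗foll,t=2,-]
e8 deliver 1→2: ·
e9 timeout(2): ·
e10 recover(2): 2[foll,t=2,-]
e11 propose(0,'q'): 0[lead,t=1,q]
e12 deliver 0→2: ·
e13 deliver 2→0: ·

2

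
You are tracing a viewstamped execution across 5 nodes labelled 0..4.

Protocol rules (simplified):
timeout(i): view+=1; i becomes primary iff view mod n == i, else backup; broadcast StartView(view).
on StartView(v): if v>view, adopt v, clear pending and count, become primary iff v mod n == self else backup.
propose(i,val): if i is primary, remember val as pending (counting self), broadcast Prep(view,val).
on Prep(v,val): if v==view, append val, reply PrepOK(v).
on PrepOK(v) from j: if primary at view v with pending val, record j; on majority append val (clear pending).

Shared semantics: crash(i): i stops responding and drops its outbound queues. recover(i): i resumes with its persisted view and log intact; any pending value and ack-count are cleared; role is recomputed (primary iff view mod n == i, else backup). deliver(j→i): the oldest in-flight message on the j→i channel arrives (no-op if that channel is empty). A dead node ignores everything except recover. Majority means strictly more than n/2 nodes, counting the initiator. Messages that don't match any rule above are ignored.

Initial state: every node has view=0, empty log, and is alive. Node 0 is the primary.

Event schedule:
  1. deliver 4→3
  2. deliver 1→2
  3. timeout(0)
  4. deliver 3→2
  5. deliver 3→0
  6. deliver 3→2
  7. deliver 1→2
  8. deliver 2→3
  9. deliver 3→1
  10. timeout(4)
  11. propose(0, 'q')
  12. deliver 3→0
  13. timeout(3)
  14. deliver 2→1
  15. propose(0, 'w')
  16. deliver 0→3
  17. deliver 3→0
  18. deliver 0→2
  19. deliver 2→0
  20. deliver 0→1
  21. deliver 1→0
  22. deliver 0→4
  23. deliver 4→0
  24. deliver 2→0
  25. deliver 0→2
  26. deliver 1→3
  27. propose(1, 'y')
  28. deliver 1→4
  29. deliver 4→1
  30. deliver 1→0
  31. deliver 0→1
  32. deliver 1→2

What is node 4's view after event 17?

1

e1 deliver 4→3: ·
e2 deliver 1→2: ·
e3 timeout(0): 0[back,v=1,-]
e4 deliver 3→2: ·
e5 deliver 3→0: ·
e6 deliver 3→2: ·
e7 deliver 1→2: ·
e8 deliver 2→3: ·
e9 deliver 3→1: ·
e10 timeout(4): 4[back,v=1,-]
e11 propose(0,'q'): ·
e12 deliver 3→0: ·
e13 timeout(3): 3[back,v=1,-]
e14 deliver 2→1: ·
e15 propose(0,'w'): ·
e16 deliver 0→3: ·
e17 deliver 3→0: ·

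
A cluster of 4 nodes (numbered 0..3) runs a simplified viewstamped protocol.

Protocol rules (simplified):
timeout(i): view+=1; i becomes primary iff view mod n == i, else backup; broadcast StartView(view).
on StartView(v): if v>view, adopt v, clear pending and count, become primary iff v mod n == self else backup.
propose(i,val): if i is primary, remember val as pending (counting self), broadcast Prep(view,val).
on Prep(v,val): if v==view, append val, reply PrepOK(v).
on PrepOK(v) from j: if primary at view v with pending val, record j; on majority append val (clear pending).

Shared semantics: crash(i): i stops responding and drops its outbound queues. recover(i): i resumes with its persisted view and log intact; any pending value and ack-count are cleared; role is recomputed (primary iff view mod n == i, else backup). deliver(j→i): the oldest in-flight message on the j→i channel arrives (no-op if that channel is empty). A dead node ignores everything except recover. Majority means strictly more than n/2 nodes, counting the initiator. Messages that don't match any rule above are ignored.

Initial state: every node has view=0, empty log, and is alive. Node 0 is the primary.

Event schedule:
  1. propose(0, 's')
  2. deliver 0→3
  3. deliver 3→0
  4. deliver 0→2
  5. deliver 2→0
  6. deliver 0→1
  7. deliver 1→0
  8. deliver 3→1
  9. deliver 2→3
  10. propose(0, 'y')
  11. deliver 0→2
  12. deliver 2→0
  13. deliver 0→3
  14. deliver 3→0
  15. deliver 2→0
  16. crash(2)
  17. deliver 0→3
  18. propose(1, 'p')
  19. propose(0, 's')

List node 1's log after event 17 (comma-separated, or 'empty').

s

[1] propose(0,'s') → ∅
[2] deliver 0→3 → N3(back v0 [s])
[3] deliver 3→0 → ∅
[4] deliver 0→2 → N2(back v0 [s])
[5] deliver 2→0 → N0(prim v0 [s])
[6] deliver 0→1 → N1(back v0 [s])
[7] deliver 1→0 → ∅
[8] deliver 3→1 → ∅
[9] deliver 2→3 → ∅
[10] propose(0,'y') → ∅
[11] deliver 0→2 → N2(back v0 [s,y])
[12] deliver 2→0 → ∅
[13] deliver 0→3 → N3(back v0 [s,y])
[14] deliver 3→0 → N0(prim v0 [s,y])
[15] deliver 2→0 → ∅
[16] crash(2) → N2(✗back v0 [s,y])
[17] deliver 0→3 → ∅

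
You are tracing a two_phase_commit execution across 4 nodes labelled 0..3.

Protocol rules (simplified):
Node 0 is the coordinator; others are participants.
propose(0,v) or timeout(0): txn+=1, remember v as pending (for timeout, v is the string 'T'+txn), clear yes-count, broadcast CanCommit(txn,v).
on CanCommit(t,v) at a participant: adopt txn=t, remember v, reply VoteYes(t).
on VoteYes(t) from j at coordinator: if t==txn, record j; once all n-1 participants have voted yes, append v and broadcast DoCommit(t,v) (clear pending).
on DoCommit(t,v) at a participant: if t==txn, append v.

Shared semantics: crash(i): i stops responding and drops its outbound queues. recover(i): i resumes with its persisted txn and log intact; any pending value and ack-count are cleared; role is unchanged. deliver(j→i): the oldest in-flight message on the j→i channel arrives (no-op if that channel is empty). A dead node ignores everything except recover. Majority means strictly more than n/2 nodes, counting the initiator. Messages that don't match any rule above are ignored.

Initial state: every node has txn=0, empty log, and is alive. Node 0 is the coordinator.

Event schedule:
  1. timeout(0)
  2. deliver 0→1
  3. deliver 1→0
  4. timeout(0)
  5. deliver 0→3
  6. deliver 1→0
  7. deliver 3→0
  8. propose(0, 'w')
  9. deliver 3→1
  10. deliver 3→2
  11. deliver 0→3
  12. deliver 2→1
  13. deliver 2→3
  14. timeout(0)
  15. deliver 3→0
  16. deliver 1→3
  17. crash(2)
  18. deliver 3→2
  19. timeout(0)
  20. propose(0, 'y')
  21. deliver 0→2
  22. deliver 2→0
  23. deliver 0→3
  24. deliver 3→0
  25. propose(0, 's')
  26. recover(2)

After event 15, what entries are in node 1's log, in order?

e1 timeout(0): 0[coor,t=1,-]
e2 deliver 0→1: 1[part,t=1,-]
e3 deliver 1→0: ·
e4 timeout(0): 0[coor,t=2,-]
e5 deliver 0→3: 3[part,t=1,-]
e6 deliver 1→0: ·
e7 deliver 3→0: ·
e8 propose(0,'w'): 0[coor,t=3,-]
e9 deliver 3→1: ·
e10 deliver 3→2: ·
e11 deliver 0→3: 3[part,t=2,-]
e12 deliver 2→1: ·
e13 deliver 2→3: ·
e14 timeout(0): 0[coor,t=4,-]
e15 deliver 3→0: ·

empty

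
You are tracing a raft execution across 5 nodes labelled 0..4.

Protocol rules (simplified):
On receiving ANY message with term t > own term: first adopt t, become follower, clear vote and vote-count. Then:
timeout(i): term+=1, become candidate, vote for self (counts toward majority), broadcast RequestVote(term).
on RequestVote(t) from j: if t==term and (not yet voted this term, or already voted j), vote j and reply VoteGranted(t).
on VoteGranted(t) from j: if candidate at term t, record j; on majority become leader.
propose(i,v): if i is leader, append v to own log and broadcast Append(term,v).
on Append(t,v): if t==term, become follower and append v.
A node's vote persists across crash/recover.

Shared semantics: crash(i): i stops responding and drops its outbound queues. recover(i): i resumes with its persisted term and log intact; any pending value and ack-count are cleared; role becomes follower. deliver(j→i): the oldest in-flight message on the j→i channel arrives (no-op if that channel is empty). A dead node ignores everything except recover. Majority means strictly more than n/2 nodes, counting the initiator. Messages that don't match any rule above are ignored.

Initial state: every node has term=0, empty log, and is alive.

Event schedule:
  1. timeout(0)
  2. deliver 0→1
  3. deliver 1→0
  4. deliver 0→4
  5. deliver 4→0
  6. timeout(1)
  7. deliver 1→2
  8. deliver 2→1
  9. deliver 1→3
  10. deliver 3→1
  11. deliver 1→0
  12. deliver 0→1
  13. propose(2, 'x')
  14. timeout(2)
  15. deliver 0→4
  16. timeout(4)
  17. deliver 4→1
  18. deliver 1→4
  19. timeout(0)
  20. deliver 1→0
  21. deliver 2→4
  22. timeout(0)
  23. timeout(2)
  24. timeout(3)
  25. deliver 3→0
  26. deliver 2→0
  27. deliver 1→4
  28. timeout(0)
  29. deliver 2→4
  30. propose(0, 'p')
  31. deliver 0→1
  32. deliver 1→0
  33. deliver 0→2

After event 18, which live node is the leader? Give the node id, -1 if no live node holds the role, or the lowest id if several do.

after 1 — timeout(0): n0:cand/t1/[-]
after 2 — deliver 0→1: n1:foll/t1/[-]
after 3 — deliver 1→0: ·
after 4 — deliver 0→4: n4:foll/t1/[-]
after 5 — deliver 4→0: n0:lead/t1/[-]
after 6 — timeout(1): n1:cand/t2/[-]
after 7 — deliver 1→2: n2:foll/t2/[-]
after 8 — deliver 2→1: ·
after 9 — deliver 1→3: n3:foll/t2/[-]
after 10 — deliver 3→1: n1:lead/t2/[-]
after 11 — deliver 1→0: n0:foll/t2/[-]
after 12 — deliver 0→1: ·
after 13 — propose(2,'x'): ·
after 14 — timeout(2): n2:cand/t3/[-]
after 15 — deliver 0→4: ·
after 16 — timeout(4): n4:cand/t2/[-]
after 17 — deliver 4→1: ·
after 18 — deliver 1→4: ·

1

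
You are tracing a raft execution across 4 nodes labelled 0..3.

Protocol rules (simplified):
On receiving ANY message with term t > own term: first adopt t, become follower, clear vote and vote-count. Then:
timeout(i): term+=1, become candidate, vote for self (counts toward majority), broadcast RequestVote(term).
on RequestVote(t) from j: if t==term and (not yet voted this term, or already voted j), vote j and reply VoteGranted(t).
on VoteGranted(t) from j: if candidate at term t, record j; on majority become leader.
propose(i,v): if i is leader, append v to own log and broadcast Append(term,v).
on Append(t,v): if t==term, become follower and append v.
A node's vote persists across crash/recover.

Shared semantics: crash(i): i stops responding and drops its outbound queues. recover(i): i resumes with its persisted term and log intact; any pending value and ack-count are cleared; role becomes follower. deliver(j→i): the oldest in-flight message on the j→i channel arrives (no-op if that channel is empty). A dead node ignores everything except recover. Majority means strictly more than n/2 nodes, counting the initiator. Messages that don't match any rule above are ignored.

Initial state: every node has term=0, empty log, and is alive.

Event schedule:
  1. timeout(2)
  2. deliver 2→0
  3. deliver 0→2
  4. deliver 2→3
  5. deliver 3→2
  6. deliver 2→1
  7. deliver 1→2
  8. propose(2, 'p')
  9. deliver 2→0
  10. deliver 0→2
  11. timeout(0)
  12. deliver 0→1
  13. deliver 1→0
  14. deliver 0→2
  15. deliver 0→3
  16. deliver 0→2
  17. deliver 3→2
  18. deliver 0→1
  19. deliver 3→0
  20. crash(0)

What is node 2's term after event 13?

e1 timeout(2): 2[cand,t=1,-]
e2 deliver 2→0: 0[foll,t=1,-]
e3 deliver 0→2: ·
e4 deliver 2→3: 3[foll,t=1,-]
e5 deliver 3→2: 2[lead,t=1,-]
e6 deliver 2→1: 1[foll,t=1,-]
e7 deliver 1→2: ·
e8 propose(2,'p'): 2[lead,t=1,p]
e9 deliver 2→0: 0[foll,t=1,p]
e10 deliver 0→2: ·
e11 timeout(0): 0[cand,t=2,p]
e12 deliver 0→1: 1[foll,t=2,-]
e13 deliver 1→0: ·

1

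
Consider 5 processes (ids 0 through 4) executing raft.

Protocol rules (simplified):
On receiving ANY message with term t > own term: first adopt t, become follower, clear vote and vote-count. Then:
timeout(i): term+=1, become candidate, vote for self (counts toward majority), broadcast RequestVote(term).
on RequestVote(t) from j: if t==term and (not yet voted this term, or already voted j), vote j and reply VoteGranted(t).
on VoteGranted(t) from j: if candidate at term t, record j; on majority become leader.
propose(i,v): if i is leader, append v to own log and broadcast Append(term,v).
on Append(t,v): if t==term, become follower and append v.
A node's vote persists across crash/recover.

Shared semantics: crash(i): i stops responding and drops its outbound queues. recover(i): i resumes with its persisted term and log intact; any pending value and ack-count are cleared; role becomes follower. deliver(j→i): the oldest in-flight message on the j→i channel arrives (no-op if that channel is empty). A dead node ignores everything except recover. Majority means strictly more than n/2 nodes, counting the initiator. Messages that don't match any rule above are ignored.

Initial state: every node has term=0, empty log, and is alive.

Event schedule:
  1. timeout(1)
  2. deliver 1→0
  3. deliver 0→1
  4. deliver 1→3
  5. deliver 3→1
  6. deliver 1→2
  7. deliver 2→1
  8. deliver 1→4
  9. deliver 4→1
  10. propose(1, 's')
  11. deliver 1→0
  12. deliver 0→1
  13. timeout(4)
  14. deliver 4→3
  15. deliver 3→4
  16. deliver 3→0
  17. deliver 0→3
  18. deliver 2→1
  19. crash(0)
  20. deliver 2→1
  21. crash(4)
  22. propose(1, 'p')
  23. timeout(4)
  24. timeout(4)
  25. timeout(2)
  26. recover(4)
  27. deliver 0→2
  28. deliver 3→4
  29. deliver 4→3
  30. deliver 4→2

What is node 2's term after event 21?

1

[1] timeout(1) → N1(cand t1 [-])
[2] deliver 1→0 → N0(foll t1 [-])
[3] deliver 0→1 → ∅
[4] deliver 1→3 → N3(foll t1 [-])
[5] deliver 3→1 → N1(lead t1 [-])
[6] deliver 1→2 → N2(foll t1 [-])
[7] deliver 2→1 → ∅
[8] deliver 1→4 → N4(foll t1 [-])
[9] deliver 4→1 → ∅
[10] propose(1,'s') → N1(lead t1 [s])
[11] deliver 1→0 → N0(foll t1 [s])
[12] deliver 0→1 → ∅
[13] timeout(4) → N4(cand t2 [-])
[14] deliver 4→3 → N3(foll t2 [-])
[15] deliver 3→4 → ∅
[16] deliver 3→0 → ∅
[17] deliver 0→3 → ∅
[18] deliver 2→1 → ∅
[19] crash(0) → N0(✗foll t1 [s])
[20] deliver 2→1 → ∅
[21] crash(4) → N4(✗cand t2 [-])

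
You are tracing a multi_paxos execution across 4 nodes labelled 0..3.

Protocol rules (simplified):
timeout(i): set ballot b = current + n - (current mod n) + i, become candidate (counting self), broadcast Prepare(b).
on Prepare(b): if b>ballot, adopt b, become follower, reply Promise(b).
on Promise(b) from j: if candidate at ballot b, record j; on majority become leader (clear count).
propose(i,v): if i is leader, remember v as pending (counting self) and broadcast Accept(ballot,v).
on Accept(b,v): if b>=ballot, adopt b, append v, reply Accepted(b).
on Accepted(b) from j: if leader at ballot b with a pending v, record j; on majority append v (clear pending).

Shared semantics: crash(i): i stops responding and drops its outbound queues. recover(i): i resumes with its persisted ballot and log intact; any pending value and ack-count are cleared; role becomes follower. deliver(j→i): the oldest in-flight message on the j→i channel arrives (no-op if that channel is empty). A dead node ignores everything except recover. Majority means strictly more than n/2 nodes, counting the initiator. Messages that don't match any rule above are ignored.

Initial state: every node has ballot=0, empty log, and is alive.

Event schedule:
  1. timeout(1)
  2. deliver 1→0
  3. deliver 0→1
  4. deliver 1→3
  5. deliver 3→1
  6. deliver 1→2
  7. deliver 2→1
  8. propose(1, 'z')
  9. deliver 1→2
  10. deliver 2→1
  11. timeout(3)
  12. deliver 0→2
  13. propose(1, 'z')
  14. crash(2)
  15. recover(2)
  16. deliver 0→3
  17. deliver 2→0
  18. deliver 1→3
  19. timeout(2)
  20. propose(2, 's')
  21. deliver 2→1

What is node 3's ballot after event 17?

11

1. timeout(1):  <1:cand b5 ->
2. deliver 1→0:  <0:foll b5 ->
3. deliver 0→1:  nop
4. deliver 1→3:  <3:foll b5 ->
5. deliver 3→1:  <1:lead b5 ->
6. deliver 1→2:  <2:foll b5 ->
7. deliver 2→1:  nop
8. propose(1,'z'):  nop
9. deliver 1→2:  <2:foll b5 z>
10. deliver 2→1:  nop
11. timeout(3):  <3:cand b11 ->
12. deliver 0→2:  nop
13. propose(1,'z'):  nop
14. crash(2):  <2:✗foll b5 z>
15. recover(2):  <2:foll b5 z>
16. deliver 0→3:  nop
17. deliver 2→0:  nop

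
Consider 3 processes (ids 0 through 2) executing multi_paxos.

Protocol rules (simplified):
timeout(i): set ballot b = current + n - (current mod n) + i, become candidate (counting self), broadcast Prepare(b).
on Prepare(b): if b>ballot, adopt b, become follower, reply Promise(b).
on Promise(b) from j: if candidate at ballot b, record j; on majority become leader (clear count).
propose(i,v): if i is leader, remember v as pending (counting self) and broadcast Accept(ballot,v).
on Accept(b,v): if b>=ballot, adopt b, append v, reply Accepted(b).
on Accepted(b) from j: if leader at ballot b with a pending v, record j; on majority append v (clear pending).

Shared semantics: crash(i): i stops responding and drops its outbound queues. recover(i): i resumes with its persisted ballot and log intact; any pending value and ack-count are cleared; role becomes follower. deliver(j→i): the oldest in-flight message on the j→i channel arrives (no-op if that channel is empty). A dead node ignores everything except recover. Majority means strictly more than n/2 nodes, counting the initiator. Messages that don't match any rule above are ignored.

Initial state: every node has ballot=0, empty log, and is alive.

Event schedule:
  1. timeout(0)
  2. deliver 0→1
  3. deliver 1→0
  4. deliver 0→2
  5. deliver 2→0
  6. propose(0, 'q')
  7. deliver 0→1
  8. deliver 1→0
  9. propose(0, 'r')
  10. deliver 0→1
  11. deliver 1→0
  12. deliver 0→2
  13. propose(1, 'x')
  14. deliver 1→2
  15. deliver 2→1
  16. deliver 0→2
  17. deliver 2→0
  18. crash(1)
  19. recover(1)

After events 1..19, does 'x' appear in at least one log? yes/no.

no

e1 timeout(0): 0[cand,b=3,-]
e2 deliver 0→1: 1[foll,b=3,-]
e3 deliver 1→0: 0[lead,b=3,-]
e4 deliver 0→2: 2[foll,b=3,-]
e5 deliver 2→0: ·
e6 propose(0,'q'): ·
e7 deliver 0→1: 1[foll,b=3,q]
e8 deliver 1→0: 0[lead,b=3,q]
e9 propose(0,'r'): ·
e10 deliver 0→1: 1[foll,b=3,q,r]
e11 deliver 1→0: 0[lead,b=3,q,r]
e12 deliver 0→2: 2[foll,b=3,q]
e13 propose(1,'x'): ·
e14 deliver 1→2: ·
e15 deliver 2→1: ·
e16 deliver 0→2: 2[foll,b=3,q,r]
e17 deliver 2→0: ·
e18 crash(1): 1[✗foll,b=3,q,r]
e19 recover(1): 1[foll,b=3,q,r]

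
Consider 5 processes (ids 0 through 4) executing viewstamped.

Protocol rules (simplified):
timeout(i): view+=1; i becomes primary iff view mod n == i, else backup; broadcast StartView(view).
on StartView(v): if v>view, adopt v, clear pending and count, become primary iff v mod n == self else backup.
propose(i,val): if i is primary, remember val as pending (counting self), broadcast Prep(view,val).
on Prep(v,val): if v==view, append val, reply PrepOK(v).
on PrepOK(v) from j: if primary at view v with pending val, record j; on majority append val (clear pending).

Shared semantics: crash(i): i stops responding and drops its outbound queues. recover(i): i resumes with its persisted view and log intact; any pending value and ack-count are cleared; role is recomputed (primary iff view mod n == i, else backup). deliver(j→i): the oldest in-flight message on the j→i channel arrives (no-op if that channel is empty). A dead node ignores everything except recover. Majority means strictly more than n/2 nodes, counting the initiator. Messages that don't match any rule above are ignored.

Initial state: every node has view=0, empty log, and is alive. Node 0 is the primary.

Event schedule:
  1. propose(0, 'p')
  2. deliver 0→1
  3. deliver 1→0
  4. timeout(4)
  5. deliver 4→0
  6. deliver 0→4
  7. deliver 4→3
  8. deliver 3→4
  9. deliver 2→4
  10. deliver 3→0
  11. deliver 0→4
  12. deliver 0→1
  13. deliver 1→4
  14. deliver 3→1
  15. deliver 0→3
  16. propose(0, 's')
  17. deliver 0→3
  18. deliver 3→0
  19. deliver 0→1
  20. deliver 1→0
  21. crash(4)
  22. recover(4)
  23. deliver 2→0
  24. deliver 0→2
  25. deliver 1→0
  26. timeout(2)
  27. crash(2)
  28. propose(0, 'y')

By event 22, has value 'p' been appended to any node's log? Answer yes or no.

yes

after 1 — propose(0,'p'): ·
after 2 — deliver 0→1: n1:back/v0/[p]
after 3 — deliver 1→0: ·
after 4 — timeout(4): n4:back/v1/[-]
after 5 — deliver 4→0: n0:back/v1/[-]
after 6 — deliver 0→4: ·
after 7 — deliver 4→3: n3:back/v1/[-]
after 8 — deliver 3→4: ·
after 9 — deliver 2→4: ·
after 10 — deliver 3→0: ·
after 11 — deliver 0→4: ·
after 12 — deliver 0→1: ·
after 13 — deliver 1→4: ·
after 14 — deliver 3→1: ·
after 15 — deliver 0→3: ·
after 16 — propose(0,'s'): ·
after 17 — deliver 0→3: ·
after 18 — deliver 3→0: ·
after 19 — deliver 0→1: ·
after 20 — deliver 1→0: ·
after 21 — crash(4): n4:✗back/v1/[-]
after 22 — recover(4): n4:back/v1/[-]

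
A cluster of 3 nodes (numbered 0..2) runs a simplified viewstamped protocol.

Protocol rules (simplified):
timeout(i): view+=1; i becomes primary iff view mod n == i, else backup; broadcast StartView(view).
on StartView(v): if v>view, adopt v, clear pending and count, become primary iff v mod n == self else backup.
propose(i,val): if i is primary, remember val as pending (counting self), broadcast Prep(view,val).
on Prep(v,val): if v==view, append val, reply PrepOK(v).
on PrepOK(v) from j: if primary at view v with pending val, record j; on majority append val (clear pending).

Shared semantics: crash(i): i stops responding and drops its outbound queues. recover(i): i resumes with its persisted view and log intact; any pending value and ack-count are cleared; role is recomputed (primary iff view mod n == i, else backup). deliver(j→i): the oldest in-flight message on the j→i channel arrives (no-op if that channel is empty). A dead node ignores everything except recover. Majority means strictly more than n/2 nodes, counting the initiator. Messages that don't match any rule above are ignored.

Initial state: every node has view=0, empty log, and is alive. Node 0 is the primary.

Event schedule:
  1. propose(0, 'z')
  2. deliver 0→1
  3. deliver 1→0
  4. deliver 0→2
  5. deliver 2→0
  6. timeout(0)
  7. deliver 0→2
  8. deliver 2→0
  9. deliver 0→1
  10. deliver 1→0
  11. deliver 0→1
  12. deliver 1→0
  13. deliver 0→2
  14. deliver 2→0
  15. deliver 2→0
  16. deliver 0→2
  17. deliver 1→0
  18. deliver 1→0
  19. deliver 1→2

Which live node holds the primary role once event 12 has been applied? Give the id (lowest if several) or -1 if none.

e1 propose(0,'z'): ·
e2 deliver 0→1: 1[back,v=0,z]
e3 deliver 1→0: 0[prim,v=0,z]
e4 deliver 0→2: 2[back,v=0,z]
e5 deliver 2→0: ·
e6 timeout(0): 0[back,v=1,z]
e7 deliver 0→2: 2[back,v=1,z]
e8 deliver 2→0: ·
e9 deliver 0→1: 1[prim,v=1,z]
e10 deliver 1→0: ·
e11 deliver 0→1: ·
e12 deliver 1→0: ·

1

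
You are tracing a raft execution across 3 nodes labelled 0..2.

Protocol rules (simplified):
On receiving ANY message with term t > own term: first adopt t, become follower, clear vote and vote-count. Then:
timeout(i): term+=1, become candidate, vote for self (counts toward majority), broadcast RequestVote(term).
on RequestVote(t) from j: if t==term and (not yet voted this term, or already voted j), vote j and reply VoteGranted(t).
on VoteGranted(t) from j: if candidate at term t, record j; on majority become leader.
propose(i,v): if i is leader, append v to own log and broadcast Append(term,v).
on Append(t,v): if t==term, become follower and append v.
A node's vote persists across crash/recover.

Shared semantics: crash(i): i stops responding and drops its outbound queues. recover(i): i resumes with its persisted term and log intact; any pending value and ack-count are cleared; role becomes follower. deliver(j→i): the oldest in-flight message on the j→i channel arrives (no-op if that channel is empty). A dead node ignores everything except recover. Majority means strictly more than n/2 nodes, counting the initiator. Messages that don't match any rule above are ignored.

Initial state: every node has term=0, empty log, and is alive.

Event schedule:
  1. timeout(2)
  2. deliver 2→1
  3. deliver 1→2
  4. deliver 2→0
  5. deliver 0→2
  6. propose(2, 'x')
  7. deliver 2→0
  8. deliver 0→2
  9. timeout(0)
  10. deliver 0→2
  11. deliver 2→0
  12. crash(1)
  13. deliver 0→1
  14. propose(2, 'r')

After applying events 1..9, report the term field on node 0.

1. timeout(2):  <2:cand t1 ->
2. deliver 2→1:  <1:foll t1 ->
3. deliver 1→2:  <2:lead t1 ->
4. deliver 2→0:  <0:foll t1 ->
5. deliver 0→2:  nop
6. propose(2,'x'):  <2:lead t1 x>
7. deliver 2→0:  <0:foll t1 x>
8. deliver 0→2:  nop
9. timeout(0):  <0:cand t2 x>

2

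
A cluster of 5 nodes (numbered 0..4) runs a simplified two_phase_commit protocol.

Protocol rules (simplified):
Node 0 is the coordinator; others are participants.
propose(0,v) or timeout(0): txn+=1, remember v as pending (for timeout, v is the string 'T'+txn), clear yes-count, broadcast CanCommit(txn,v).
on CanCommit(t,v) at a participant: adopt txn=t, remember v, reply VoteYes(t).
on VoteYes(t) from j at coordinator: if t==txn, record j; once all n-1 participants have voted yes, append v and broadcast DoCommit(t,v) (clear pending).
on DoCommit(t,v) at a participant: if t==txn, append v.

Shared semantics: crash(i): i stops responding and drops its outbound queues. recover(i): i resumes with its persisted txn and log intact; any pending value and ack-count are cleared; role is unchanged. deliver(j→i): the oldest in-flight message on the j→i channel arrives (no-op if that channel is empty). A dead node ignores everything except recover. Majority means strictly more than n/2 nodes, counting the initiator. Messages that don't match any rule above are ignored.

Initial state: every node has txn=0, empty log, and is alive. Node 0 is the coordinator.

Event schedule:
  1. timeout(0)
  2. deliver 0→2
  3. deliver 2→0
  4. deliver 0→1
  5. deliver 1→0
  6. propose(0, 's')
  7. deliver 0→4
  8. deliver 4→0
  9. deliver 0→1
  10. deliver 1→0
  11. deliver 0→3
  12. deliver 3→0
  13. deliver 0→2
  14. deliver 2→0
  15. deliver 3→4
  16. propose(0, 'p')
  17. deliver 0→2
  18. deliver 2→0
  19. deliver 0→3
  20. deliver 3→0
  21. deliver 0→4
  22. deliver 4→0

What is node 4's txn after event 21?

2

after 1 — timeout(0): n0:coor/t1/[-]
after 2 — deliver 0→2: n2:part/t1/[-]
after 3 — deliver 2→0: ·
after 4 — deliver 0→1: n1:part/t1/[-]
after 5 — deliver 1→0: ·
after 6 — propose(0,'s'): n0:coor/t2/[-]
after 7 — deliver 0→4: n4:part/t1/[-]
after 8 — deliver 4→0: ·
after 9 — deliver 0→1: n1:part/t2/[-]
after 10 — deliver 1→0: ·
after 11 — deliver 0→3: n3:part/t1/[-]
after 12 — deliver 3→0: ·
after 13 — deliver 0→2: n2:part/t2/[-]
after 14 — deliver 2→0: ·
after 15 — deliver 3→4: ·
after 16 — propose(0,'p'): n0:coor/t3/[-]
after 17 — deliver 0→2: n2:part/t3/[-]
after 18 — deliver 2→0: ·
after 19 — deliver 0→3: n3:part/t2/[-]
after 20 — deliver 3→0: ·
after 21 — deliver 0→4: n4:part/t2/[-]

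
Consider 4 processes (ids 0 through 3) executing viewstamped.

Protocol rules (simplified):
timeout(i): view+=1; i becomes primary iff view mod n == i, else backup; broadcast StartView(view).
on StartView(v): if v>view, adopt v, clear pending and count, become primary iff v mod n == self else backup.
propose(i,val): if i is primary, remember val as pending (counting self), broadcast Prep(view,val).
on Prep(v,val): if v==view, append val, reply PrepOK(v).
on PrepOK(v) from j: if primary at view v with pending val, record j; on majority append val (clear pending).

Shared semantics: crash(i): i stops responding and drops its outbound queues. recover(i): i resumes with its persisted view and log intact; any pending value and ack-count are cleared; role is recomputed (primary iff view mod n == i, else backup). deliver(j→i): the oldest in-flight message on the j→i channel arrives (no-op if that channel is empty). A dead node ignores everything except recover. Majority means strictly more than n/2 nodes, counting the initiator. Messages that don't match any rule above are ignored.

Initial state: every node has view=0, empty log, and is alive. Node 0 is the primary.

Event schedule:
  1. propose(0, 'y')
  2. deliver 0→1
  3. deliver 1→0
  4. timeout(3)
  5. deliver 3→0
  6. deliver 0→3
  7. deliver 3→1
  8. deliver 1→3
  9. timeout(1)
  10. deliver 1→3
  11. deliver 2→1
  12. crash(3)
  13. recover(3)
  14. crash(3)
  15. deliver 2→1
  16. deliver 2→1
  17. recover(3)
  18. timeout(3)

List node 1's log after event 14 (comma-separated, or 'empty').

y

after 1 — propose(0,'y'): ·
after 2 — deliver 0→1: n1:back/v0/[y]
after 3 — deliver 1→0: ·
after 4 — timeout(3): n3:back/v1/[-]
after 5 — deliver 3→0: n0:back/v1/[-]
after 6 — deliver 0→3: ·
after 7 — deliver 3→1: n1:prim/v1/[y]
after 8 — deliver 1→3: ·
after 9 — timeout(1): n1:back/v2/[y]
after 10 — deliver 1→3: n3:back/v2/[-]
after 11 — deliver 2→1: ·
after 12 — crash(3): n3:✗back/v2/[-]
after 13 — recover(3): n3:back/v2/[-]
after 14 — crash(3): n3:✗back/v2/[-]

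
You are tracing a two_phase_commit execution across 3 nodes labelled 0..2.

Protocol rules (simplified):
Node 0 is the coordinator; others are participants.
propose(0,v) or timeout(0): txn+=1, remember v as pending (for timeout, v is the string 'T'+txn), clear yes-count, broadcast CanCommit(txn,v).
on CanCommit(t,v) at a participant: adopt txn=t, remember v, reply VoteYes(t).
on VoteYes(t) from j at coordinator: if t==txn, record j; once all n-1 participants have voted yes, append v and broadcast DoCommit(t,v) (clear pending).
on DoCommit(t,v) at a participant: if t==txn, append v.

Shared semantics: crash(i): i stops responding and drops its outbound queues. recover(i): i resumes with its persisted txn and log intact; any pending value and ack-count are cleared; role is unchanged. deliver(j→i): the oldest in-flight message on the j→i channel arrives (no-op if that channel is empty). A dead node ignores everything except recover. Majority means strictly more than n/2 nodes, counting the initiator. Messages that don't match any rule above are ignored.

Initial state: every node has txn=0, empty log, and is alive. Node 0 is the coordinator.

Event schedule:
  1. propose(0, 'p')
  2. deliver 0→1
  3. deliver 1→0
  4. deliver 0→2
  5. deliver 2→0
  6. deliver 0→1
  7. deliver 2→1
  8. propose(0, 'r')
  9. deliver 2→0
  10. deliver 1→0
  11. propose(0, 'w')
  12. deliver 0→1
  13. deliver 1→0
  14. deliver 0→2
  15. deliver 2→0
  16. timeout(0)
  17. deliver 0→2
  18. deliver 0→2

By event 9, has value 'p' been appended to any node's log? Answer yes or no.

e1 propose(0,'p'): 0[coor,t=1,-]
e2 deliver 0→1: 1[part,t=1,-]
e3 deliver 1→0: ·
e4 deliver 0→2: 2[part,t=1,-]
e5 deliver 2→0: 0[coor,t=1,p]
e6 deliver 0→1: 1[part,t=1,p]
e7 deliver 2→1: ·
e8 propose(0,'r'): 0[coor,t=2,p]
e9 deliver 2→0: ·

yes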